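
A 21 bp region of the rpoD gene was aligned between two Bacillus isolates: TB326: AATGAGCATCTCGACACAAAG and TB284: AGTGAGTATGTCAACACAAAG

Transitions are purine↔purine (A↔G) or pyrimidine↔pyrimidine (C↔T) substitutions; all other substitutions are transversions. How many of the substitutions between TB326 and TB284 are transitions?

Mismatches occur at site 2 (A/G, transition), site 7 (C/T, transition), site 10 (C/G, transversion), site 13 (G/A, transition).
Of the 4 differences, 3 transitions and 1 transversion, so the answer is 3.

3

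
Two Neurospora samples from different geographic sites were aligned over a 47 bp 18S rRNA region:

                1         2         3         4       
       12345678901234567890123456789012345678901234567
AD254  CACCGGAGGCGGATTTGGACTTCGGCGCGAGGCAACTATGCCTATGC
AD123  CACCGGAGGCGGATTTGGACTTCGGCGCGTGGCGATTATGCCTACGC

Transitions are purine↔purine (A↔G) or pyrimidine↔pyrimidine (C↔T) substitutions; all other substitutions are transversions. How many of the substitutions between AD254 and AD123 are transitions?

3

The sequences differ at positions 30 (A/T, transversion), 34 (A/G, transition), 36 (C/T, transition), 45 (T/C, transition).
Of the 4 differences, 3 transitions and 1 transversion, so the answer is 3.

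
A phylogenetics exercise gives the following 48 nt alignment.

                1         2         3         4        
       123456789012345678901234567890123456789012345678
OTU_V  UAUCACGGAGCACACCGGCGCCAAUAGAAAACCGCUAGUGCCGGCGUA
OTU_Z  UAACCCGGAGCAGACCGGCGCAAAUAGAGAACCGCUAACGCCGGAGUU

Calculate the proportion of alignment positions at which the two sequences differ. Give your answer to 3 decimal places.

0.188

Mismatches occur at site 3 (U→A), site 5 (A→C), site 13 (C→G), site 22 (C→A), site 29 (A→G), site 38 (G→A), site 39 (U→C), site 45 (C→A), site 48 (A→U).
There are 9 differences over 48 sites, so p = 9/48 = 0.188.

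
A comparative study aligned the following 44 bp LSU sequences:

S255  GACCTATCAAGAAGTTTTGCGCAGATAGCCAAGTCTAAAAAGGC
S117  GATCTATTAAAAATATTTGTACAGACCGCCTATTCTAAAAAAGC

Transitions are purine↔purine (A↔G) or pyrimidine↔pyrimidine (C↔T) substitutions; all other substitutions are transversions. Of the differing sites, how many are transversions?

Differing sites — 3:C/T (Ti); 8:C/T (Ti); 11:G/A (Ti); 14:G/T (Tv); 15:T/A (Tv); 20:C/T (Ti); 21:G/A (Ti); 26:T/C (Ti); 27:A/C (Tv); 31:A/T (Tv); 33:G/T (Tv); 42:G/A (Ti).
Of the 12 differences, 7 transitions and 5 transversions, so the answer is 5.

5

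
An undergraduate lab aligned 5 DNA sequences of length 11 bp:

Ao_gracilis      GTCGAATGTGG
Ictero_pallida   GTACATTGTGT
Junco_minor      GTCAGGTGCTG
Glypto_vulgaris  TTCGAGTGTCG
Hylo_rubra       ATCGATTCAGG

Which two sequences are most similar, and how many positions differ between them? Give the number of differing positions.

Pairwise Hamming distances:
  Ao_gracilis vs Ictero_pallida: 4
  Ao_gracilis vs Junco_minor: 5
  Ao_gracilis vs Glypto_vulgaris: 3
  Ao_gracilis vs Hylo_rubra: 4
  Ictero_pallida vs Junco_minor: 7
  Ictero_pallida vs Glypto_vulgaris: 6
  Ictero_pallida vs Hylo_rubra: 6
  Junco_minor vs Glypto_vulgaris: 5
  Junco_minor vs Hylo_rubra: 7
  Glypto_vulgaris vs Hylo_rubra: 5
The smallest is 3, between Ao_gracilis and Glypto_vulgaris.

3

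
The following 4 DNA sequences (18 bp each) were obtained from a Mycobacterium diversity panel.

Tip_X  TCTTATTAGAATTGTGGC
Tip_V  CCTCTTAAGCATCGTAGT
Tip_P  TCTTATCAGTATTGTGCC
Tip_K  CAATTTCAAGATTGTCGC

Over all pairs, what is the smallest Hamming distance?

3

Pairwise Hamming distances:
  Tip_X vs Tip_V: 8
  Tip_X vs Tip_P: 3
  Tip_X vs Tip_K: 8
  Tip_V vs Tip_P: 9
  Tip_V vs Tip_K: 9
  Tip_P vs Tip_K: 8
The smallest is 3, between Tip_X and Tip_P.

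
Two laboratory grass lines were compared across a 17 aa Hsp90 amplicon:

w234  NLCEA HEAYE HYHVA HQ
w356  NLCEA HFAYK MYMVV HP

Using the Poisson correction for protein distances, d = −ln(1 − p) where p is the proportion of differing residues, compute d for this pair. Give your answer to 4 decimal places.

The sequences differ at positions 7 (E/F), 10 (E/K), 11 (H/M), 13 (H/M), 15 (A/V), 17 (Q/P).
p = 6/17 = 0.352941.
d = −ln(1 − 0.352941) = −ln(0.647059) = 0.4353.

0.4353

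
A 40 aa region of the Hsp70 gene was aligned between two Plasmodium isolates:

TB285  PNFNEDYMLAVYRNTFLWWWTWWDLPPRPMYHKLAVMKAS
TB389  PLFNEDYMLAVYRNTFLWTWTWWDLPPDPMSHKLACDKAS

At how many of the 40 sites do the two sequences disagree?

6

Mismatches occur at site 2 (N→L), site 19 (W→T), site 28 (R→D), site 31 (Y→S), site 36 (V→C), site 37 (M→D).
That gives 6 mismatches out of 40 aligned sites, so the Hamming distance is 6.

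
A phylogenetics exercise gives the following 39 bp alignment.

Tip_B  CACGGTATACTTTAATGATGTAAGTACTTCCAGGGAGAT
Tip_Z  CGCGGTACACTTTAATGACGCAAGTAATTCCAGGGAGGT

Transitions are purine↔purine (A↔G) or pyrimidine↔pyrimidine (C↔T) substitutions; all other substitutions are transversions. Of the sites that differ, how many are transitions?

Mismatches occur at site 2 (A→G, transition), site 8 (T→C, transition), site 19 (T→C, transition), site 21 (T→C, transition), site 27 (C→A, transversion), site 38 (A→G, transition).
Of the 6 differences, 5 transitions and 1 transversion, so the answer is 5.

5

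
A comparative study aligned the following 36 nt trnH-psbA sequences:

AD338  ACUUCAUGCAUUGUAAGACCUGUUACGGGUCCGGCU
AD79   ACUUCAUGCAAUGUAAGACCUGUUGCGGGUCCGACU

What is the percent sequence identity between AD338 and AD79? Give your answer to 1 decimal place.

Differing sites — 11:U/A; 25:A/G; 34:G/A.
33 of the 36 sites match, so the percent identity is 33/36 × 100 = 91.7%.

91.7%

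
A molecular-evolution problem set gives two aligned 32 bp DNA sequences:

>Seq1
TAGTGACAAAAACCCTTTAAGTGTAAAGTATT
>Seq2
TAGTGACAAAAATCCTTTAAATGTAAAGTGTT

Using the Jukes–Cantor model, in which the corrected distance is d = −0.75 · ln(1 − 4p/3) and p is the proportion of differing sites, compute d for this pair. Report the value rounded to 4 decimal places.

0.1001

Differing sites — 13:C/T; 21:G/A; 30:A/G.
p = 3/32 = 0.093750.
d = −0.75 · ln(1 − (4/3)·0.093750) = −0.75 · ln(0.875000) = −0.75 · (-0.133531) = 0.1001.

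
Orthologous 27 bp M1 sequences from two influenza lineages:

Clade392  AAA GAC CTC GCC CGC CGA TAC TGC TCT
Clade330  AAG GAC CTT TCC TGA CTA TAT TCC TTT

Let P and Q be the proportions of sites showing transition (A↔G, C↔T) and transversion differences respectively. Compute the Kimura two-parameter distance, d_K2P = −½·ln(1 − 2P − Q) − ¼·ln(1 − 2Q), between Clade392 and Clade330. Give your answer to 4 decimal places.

0.4533

Mismatches occur at site 3 (A↔G, transition), site 9 (C↔T, transition), site 10 (G↔T, transversion), site 13 (C↔T, transition), site 15 (C↔A, transversion), site 17 (G↔T, transversion), site 21 (C↔T, transition), site 23 (G↔C, transversion), site 26 (C↔T, transition).
Of the 9 differences, 5 transitions and 4 transversions over 27 sites: P = 5/27 = 0.185185, Q = 4/27 = 0.148148.
d = −0.5·ln(0.481482) − 0.25·ln(0.703704) = −0.5·(-0.730886) − 0.25·(-0.351397) = 0.4533.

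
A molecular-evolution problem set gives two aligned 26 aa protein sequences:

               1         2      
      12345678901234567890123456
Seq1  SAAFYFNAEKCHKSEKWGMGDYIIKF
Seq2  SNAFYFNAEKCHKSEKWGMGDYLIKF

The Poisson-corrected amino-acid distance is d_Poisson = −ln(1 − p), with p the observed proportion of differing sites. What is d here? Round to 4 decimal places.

Mismatches occur at site 2 (A/N), site 23 (I/L).
p = 2/26 = 0.076923.
d = −ln(1 − 0.076923) = −ln(0.923077) = 0.0800.

0.0800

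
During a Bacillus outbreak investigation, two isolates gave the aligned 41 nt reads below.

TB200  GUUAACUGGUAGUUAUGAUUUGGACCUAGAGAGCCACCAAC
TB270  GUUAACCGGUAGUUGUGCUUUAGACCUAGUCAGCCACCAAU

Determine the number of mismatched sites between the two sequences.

Differing sites — 7:U/C; 15:A/G; 18:A/C; 22:G/A; 30:A/U; 31:G/C; 41:C/U.
That gives 7 mismatches out of 41 aligned sites, so the Hamming distance is 7.

7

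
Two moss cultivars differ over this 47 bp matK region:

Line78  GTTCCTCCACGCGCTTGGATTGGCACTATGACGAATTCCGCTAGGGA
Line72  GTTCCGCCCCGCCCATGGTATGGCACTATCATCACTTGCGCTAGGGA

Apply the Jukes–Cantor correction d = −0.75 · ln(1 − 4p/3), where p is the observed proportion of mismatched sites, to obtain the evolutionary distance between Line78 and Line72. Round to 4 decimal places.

Mismatches occur at site 6 (T→G), site 9 (A→C), site 13 (G→C), site 15 (T→A), site 19 (A→T), site 20 (T→A), site 30 (G→C), site 32 (C→T), site 33 (G→C), site 35 (A→C), site 38 (C→G).
p = 11/47 = 0.234043.
d = −0.75 · ln(1 − (4/3)·0.234043) = −0.75 · ln(0.687943) = −0.75 · (-0.374049) = 0.2805.

0.2805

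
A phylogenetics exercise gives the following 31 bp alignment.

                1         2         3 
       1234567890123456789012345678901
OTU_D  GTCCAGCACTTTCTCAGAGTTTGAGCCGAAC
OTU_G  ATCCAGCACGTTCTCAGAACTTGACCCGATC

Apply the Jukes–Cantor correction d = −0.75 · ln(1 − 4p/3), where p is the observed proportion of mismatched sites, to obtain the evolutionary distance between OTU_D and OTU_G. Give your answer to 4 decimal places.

0.2239

Differing sites — 1:G/A; 10:T/G; 19:G/A; 20:T/C; 25:G/C; 30:A/T.
p = 6/31 = 0.193548.
d = −0.75 · ln(1 − (4/3)·0.193548) = −0.75 · ln(0.741936) = −0.75 · (-0.298492) = 0.2239.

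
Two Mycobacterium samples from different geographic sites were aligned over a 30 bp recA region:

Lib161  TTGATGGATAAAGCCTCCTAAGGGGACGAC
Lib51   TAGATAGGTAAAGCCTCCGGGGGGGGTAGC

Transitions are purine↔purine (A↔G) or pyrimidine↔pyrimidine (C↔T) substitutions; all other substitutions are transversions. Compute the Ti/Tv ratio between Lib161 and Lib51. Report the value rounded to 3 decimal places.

4.000

Mismatches occur at site 2 (T→A, transversion), site 6 (G→A, transition), site 8 (A→G, transition), site 19 (T→G, transversion), site 20 (A→G, transition), site 21 (A→G, transition), site 26 (A→G, transition), site 27 (C→T, transition), site 28 (G→A, transition), site 29 (A→G, transition).
Of the 10 differences, 8 transitions and 2 transversions, so Ti/Tv = 8/2 = 4.000.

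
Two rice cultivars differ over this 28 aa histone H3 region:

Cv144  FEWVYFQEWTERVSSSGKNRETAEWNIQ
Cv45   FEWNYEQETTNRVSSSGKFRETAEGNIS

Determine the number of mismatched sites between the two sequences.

7

Mismatches occur at site 4 (V→N), site 6 (F→E), site 9 (W→T), site 11 (E→N), site 19 (N→F), site 25 (W→G), site 28 (Q→S).
That gives 7 mismatches out of 28 aligned sites, so the Hamming distance is 7.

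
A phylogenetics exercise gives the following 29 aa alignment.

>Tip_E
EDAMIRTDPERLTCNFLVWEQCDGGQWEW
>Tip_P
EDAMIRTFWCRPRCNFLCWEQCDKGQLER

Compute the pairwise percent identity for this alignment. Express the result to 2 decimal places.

Differing sites — 8:D/F; 9:P/W; 10:E/C; 12:L/P; 13:T/R; 18:V/C; 24:G/K; 27:W/L; 29:W/R.
20 of the 29 sites match, so the percent identity is 20/29 × 100 = 68.97%.

68.97%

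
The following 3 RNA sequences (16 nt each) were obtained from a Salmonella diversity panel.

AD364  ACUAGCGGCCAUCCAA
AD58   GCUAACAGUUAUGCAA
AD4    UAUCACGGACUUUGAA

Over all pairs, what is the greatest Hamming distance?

9

Pairwise Hamming distances:
  AD364 vs AD58: 6
  AD364 vs AD4: 8
  AD58 vs AD4: 9
The largest is 9, between AD58 and AD4.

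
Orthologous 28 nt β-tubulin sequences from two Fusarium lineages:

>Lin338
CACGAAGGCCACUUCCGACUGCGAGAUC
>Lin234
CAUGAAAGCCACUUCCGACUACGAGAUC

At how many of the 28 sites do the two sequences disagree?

3

Differing sites — 3:C/U; 7:G/A; 21:G/A.
That gives 3 mismatches out of 28 aligned sites, so the Hamming distance is 3.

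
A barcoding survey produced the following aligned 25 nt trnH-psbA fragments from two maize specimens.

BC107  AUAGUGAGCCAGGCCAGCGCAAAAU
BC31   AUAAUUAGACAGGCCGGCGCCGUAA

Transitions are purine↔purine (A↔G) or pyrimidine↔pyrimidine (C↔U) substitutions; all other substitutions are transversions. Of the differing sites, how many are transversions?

5

The sequences differ at positions 4 (G/A, transition), 6 (G/U, transversion), 9 (C/A, transversion), 16 (A/G, transition), 21 (A/C, transversion), 22 (A/G, transition), 23 (A/U, transversion), 25 (U/A, transversion).
Of the 8 differences, 3 transitions and 5 transversions, so the answer is 5.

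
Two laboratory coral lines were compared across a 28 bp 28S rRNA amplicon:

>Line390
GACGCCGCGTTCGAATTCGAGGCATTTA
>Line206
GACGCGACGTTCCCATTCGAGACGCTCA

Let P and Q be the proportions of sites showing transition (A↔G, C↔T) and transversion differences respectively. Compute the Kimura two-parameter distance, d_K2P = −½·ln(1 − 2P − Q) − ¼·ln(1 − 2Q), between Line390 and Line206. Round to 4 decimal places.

Differing sites — 6:C/G (Tv); 7:G/A (Ti); 13:G/C (Tv); 14:A/C (Tv); 22:G/A (Ti); 24:A/G (Ti); 25:T/C (Ti); 27:T/C (Ti).
Of the 8 differences, 5 transitions and 3 transversions over 28 sites: P = 5/28 = 0.178571, Q = 3/28 = 0.107143.
d = −0.5·ln(0.535715) − 0.25·ln(0.785714) = −0.5·(-0.624153) − 0.25·(-0.241162) = 0.3724.

0.3724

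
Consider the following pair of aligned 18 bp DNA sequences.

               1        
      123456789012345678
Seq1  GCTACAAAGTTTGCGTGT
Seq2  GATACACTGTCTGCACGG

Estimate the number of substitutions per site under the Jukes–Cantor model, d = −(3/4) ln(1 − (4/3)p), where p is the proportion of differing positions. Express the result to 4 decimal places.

0.5482

The sequences differ at positions 2 (C/A), 7 (A/C), 8 (A/T), 11 (T/C), 15 (G/A), 16 (T/C), 18 (T/G).
p = 7/18 = 0.388889.
d = −0.75 · ln(1 − (4/3)·0.388889) = −0.75 · ln(0.481481) = −0.75 · (-0.730889) = 0.5482.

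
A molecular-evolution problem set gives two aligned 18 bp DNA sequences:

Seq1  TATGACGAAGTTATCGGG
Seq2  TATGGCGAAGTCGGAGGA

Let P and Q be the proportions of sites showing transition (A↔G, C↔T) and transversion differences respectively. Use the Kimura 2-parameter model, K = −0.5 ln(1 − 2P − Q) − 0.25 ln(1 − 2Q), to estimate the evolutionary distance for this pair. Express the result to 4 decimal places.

0.4683

Mismatches occur at site 5 (A→G, transition), site 12 (T→C, transition), site 13 (A→G, transition), site 14 (T→G, transversion), site 15 (C→A, transversion), site 18 (G→A, transition).
Of the 6 differences, 4 transitions and 2 transversions over 18 sites: P = 4/18 = 0.222222, Q = 2/18 = 0.111111.
d = −0.5·ln(0.444445) − 0.25·ln(0.777778) = −0.5·(-0.810929) − 0.25·(-0.251314) = 0.4683.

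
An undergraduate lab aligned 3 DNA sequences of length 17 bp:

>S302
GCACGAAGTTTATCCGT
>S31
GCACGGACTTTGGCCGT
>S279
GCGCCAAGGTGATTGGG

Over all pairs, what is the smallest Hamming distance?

Pairwise Hamming distances:
  S302 vs S31: 4
  S302 vs S279: 7
  S31 vs S279: 11
The smallest is 4, between S302 and S31.

4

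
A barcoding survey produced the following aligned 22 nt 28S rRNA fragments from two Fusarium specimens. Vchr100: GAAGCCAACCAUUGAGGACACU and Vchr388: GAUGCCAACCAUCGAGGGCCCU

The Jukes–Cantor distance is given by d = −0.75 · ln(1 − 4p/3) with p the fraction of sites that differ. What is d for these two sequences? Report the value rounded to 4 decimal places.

0.2082

Differing sites — 3:A/U; 13:U/C; 18:A/G; 20:A/C.
p = 4/22 = 0.181818.
d = −0.75 · ln(1 − (4/3)·0.181818) = −0.75 · ln(0.757576) = −0.75 · (-0.277631) = 0.2082.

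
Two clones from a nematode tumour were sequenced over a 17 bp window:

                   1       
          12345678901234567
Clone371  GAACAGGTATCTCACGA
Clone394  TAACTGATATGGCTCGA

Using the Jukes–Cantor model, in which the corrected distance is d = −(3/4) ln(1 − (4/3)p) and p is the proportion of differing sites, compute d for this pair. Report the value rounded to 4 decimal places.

0.4770

Differing sites — 1:G/T; 5:A/T; 7:G/A; 11:C/G; 12:T/G; 14:A/T.
p = 6/17 = 0.352941.
d = −0.75 · ln(1 − (4/3)·0.352941) = −0.75 · ln(0.529412) = −0.75 · (-0.635988) = 0.4770.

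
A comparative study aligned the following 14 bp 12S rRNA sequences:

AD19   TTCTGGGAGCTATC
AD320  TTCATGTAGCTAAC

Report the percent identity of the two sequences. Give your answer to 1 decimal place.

71.4%

Differing sites — 4:T/A; 5:G/T; 7:G/T; 13:T/A.
10 of the 14 sites match, so the percent identity is 10/14 × 100 = 71.4%.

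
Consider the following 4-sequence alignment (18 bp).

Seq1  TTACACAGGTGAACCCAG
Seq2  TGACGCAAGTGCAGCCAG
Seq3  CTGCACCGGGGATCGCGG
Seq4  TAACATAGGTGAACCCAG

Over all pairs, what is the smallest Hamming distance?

2

Pairwise Hamming distances:
  Seq1 vs Seq2: 5
  Seq1 vs Seq3: 7
  Seq1 vs Seq4: 2
  Seq2 vs Seq3: 12
  Seq2 vs Seq4: 6
  Seq3 vs Seq4: 9
The smallest is 2, between Seq1 and Seq4.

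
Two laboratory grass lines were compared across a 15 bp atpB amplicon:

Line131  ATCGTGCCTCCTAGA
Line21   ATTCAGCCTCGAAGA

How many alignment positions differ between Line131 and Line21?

Mismatches occur at site 3 (C→T), site 4 (G→C), site 5 (T→A), site 11 (C→G), site 12 (T→A).
That gives 5 mismatches out of 15 aligned sites, so the Hamming distance is 5.

5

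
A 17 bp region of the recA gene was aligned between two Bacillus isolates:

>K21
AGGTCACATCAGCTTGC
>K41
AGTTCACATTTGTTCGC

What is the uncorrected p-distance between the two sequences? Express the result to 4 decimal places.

0.2941

Differing sites — 3:G/T; 10:C/T; 11:A/T; 13:C/T; 15:T/C.
There are 5 differences over 17 sites, so p = 5/17 = 0.2941.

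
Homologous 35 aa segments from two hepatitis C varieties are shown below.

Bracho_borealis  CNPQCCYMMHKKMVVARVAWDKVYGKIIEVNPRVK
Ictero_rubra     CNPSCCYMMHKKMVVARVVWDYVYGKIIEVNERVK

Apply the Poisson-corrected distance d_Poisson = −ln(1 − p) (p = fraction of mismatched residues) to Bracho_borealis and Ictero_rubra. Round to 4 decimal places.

Mismatches occur at site 4 (Q→S), site 19 (A→V), site 22 (K→Y), site 32 (P→E).
p = 4/35 = 0.114286.
d = −ln(1 − 0.114286) = −ln(0.885714) = 0.1214.

0.1214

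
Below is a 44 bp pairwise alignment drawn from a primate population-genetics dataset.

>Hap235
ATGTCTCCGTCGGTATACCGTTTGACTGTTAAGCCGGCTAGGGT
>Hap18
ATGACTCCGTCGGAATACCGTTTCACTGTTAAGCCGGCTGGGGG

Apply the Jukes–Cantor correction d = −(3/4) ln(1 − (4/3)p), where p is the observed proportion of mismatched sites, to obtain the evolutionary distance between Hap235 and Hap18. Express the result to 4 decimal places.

Differing sites — 4:T/A; 14:T/A; 24:G/C; 40:A/G; 44:T/G.
p = 5/44 = 0.113636.
d = −0.75 · ln(1 − (4/3)·0.113636) = −0.75 · ln(0.848485) = −0.75 · (-0.164303) = 0.1232.

0.1232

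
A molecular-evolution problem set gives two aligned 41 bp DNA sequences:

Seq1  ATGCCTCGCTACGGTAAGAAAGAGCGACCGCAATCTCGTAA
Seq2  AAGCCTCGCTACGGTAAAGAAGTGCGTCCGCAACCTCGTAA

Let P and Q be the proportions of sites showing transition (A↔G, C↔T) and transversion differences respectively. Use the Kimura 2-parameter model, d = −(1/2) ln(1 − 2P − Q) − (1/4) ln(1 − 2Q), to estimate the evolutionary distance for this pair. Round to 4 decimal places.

0.1635

Mismatches occur at site 2 (T→A, transversion), site 18 (G→A, transition), site 19 (A→G, transition), site 23 (A→T, transversion), site 27 (A→T, transversion), site 34 (T→C, transition).
Of the 6 differences, 3 transitions and 3 transversions over 41 sites: P = 3/41 = 0.073171, Q = 3/41 = 0.073171.
d = −0.5·ln(0.780487) − 0.25·ln(0.853658) = −0.5·(-0.247837) − 0.25·(-0.158225) = 0.1635.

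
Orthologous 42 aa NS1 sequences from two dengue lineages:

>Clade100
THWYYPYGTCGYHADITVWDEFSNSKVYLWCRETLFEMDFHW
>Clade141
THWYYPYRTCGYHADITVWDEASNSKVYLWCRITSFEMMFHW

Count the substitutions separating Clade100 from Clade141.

Differing sites — 8:G/R; 22:F/A; 33:E/I; 35:L/S; 39:D/M.
That gives 5 mismatches out of 42 aligned sites, so the Hamming distance is 5.

5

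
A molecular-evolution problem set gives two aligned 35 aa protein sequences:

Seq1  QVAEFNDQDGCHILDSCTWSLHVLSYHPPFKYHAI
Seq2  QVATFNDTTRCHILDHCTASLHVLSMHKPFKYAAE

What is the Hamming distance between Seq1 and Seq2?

Mismatches occur at site 4 (E→T), site 8 (Q→T), site 9 (D→T), site 10 (G→R), site 16 (S→H), site 19 (W→A), site 26 (Y→M), site 28 (P→K), site 33 (H→A), site 35 (I→E).
That gives 10 mismatches out of 35 aligned sites, so the Hamming distance is 10.

10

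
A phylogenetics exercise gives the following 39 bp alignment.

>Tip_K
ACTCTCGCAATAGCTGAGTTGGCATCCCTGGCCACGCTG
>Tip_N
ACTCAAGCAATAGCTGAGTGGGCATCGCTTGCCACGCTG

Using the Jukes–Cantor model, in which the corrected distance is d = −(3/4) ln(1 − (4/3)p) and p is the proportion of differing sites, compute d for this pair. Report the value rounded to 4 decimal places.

Differing sites — 5:T/A; 6:C/A; 20:T/G; 27:C/G; 30:G/T.
p = 5/39 = 0.128205.
d = −0.75 · ln(1 − (4/3)·0.128205) = −0.75 · ln(0.829060) = −0.75 · (-0.187463) = 0.1406.

0.1406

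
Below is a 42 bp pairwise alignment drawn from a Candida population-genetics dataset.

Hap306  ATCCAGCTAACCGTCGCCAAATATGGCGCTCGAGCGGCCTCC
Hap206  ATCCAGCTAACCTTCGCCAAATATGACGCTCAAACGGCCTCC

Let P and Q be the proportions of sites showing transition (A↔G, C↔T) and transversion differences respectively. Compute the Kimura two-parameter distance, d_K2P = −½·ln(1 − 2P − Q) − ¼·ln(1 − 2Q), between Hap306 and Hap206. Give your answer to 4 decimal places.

Differing sites — 13:G/T (Tv); 26:G/A (Ti); 32:G/A (Ti); 34:G/A (Ti).
Of the 4 differences, 3 transitions and 1 transversion over 42 sites: P = 3/42 = 0.071429, Q = 1/42 = 0.023810.
d = −0.5·ln(0.833332) − 0.25·ln(0.952380) = −0.5·(-0.182323) − 0.25·(-0.048791) = 0.1034.

0.1034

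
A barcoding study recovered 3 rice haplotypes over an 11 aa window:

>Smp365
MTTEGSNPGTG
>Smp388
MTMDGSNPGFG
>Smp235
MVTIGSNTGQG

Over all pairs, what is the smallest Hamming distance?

3

Pairwise Hamming distances:
  Smp365 vs Smp388: 3
  Smp365 vs Smp235: 4
  Smp388 vs Smp235: 5
The smallest is 3, between Smp365 and Smp388.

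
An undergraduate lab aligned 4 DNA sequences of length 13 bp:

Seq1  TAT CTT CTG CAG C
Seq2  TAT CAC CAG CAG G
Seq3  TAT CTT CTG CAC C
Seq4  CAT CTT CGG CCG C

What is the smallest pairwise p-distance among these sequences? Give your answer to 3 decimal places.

0.077

Pairwise Hamming distances:
  Seq1 vs Seq2: 4
  Seq1 vs Seq3: 1
  Seq1 vs Seq4: 3
  Seq2 vs Seq3: 5
  Seq2 vs Seq4: 6
  Seq3 vs Seq4: 4
The smallest is 1 mismatch, between Seq1 and Seq3; p = 1/13 = 0.077.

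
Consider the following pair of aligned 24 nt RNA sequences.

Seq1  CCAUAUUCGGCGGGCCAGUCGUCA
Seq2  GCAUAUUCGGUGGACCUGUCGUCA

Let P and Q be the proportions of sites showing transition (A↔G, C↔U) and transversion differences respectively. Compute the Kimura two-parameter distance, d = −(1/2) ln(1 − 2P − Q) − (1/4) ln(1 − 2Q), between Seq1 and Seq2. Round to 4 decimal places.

0.1894

Mismatches occur at site 1 (C/G, transversion), site 11 (C/U, transition), site 14 (G/A, transition), site 17 (A/U, transversion).
Of the 4 differences, 2 transitions and 2 transversions over 24 sites: P = 2/24 = 0.083333, Q = 2/24 = 0.083333.
d = −0.5·ln(0.750001) − 0.25·ln(0.833334) = −0.5·(-0.287681) − 0.25·(-0.182321) = 0.1894.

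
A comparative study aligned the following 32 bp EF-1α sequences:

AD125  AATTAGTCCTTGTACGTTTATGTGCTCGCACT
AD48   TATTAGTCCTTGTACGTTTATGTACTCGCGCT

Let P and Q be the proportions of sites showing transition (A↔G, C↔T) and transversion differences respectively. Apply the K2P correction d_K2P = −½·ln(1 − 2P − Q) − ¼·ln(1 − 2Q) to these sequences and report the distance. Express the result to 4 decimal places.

0.1011

Mismatches occur at site 1 (A/T, transversion), site 24 (G/A, transition), site 30 (A/G, transition).
Of the 3 differences, 2 transitions and 1 transversion over 32 sites: P = 2/32 = 0.062500, Q = 1/32 = 0.031250.
d = −0.5·ln(0.843750) − 0.25·ln(0.937500) = −0.5·(-0.169899) − 0.25·(-0.064539) = 0.1011.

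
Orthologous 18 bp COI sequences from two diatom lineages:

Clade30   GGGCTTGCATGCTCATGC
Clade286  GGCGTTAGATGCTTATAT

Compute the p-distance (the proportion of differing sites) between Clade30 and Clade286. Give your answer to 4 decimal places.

Differing sites — 3:G/C; 4:C/G; 7:G/A; 8:C/G; 14:C/T; 17:G/A; 18:C/T.
There are 7 differences over 18 sites, so p = 7/18 = 0.3889.

0.3889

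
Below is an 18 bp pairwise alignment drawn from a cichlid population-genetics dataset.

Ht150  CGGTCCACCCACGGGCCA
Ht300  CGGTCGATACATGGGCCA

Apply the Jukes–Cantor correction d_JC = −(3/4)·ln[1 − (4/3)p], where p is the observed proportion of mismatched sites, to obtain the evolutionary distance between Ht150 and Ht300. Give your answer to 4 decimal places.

Differing sites — 6:C/G; 8:C/T; 9:C/A; 12:C/T.
p = 4/18 = 0.222222.
d = −0.75 · ln(1 − (4/3)·0.222222) = −0.75 · ln(0.703704) = −0.75 · (-0.351397) = 0.2635.

0.2635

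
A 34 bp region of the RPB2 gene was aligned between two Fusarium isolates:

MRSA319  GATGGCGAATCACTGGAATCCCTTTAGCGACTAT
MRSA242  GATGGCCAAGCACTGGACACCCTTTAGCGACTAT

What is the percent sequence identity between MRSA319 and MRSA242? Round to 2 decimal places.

88.24%

Mismatches occur at site 7 (G/C), site 10 (T/G), site 18 (A/C), site 19 (T/A).
30 of the 34 sites match, so the percent identity is 30/34 × 100 = 88.24%.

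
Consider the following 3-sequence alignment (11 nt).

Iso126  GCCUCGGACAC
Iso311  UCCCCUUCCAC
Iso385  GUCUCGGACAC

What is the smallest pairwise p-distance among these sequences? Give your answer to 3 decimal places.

0.091

Pairwise Hamming distances:
  Iso126 vs Iso311: 5
  Iso126 vs Iso385: 1
  Iso311 vs Iso385: 6
The smallest is 1 mismatch, between Iso126 and Iso385; p = 1/11 = 0.091.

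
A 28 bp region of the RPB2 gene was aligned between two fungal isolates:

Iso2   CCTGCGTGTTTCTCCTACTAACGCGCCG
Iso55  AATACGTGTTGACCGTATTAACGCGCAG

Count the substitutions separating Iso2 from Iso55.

9

Mismatches occur at site 1 (C/A), site 2 (C/A), site 4 (G/A), site 11 (T/G), site 12 (C/A), site 13 (T/C), site 15 (C/G), site 18 (C/T), site 27 (C/A).
That gives 9 mismatches out of 28 aligned sites, so the Hamming distance is 9.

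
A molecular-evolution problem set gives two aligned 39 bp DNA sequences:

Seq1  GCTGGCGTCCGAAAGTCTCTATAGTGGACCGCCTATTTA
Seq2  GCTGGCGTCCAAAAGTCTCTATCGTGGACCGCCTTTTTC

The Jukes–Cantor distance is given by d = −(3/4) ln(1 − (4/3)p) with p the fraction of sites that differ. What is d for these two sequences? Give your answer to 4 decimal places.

0.1103

Mismatches occur at site 11 (G→A), site 23 (A→C), site 35 (A→T), site 39 (A→C).
p = 4/39 = 0.102564.
d = −0.75 · ln(1 − (4/3)·0.102564) = −0.75 · ln(0.863248) = −0.75 · (-0.147053) = 0.1103.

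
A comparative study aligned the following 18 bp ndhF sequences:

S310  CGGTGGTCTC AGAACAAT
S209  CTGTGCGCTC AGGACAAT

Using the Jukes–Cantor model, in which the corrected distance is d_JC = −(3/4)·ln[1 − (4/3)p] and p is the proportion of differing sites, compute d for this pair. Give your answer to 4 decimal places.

Mismatches occur at site 2 (G/T), site 6 (G/C), site 7 (T/G), site 13 (A/G).
p = 4/18 = 0.222222.
d = −0.75 · ln(1 − (4/3)·0.222222) = −0.75 · ln(0.703704) = −0.75 · (-0.351397) = 0.2635.

0.2635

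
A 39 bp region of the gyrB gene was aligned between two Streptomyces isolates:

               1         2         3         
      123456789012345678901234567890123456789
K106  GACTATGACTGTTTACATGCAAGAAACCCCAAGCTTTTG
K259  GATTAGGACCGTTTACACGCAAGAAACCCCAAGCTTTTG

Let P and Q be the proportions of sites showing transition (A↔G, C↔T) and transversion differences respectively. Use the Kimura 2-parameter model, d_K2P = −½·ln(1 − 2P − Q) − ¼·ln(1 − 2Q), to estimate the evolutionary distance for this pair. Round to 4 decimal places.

Mismatches occur at site 3 (C→T, transition), site 6 (T→G, transversion), site 10 (T→C, transition), site 18 (T→C, transition).
Of the 4 differences, 3 transitions and 1 transversion over 39 sites: P = 3/39 = 0.076923, Q = 1/39 = 0.025641.
d = −0.5·ln(0.820513) − 0.25·ln(0.948718) = −0.5·(-0.197826) − 0.25·(-0.052644) = 0.1121.

0.1121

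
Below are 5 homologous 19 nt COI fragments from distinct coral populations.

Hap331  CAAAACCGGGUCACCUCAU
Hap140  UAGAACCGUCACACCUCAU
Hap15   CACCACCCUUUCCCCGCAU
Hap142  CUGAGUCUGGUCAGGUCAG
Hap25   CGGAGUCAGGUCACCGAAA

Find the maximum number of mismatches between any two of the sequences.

13

Pairwise Hamming distances:
  Hap331 vs Hap140: 5
  Hap331 vs Hap15: 7
  Hap331 vs Hap142: 8
  Hap331 vs Hap25: 8
  Hap140 vs Hap15: 8
  Hap140 vs Hap142: 11
  Hap140 vs Hap25: 11
  Hap15 vs Hap142: 13
  Hap15 vs Hap25: 11
  Hap142 vs Hap25: 7
The largest is 13, between Hap15 and Hap142.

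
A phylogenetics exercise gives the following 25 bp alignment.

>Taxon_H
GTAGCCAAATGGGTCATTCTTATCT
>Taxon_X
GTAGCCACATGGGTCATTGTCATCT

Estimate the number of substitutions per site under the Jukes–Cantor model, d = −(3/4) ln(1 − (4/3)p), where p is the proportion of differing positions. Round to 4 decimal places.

The sequences differ at positions 8 (A/C), 19 (C/G), 21 (T/C).
p = 3/25 = 0.120000.
d = −0.75 · ln(1 − (4/3)·0.120000) = −0.75 · ln(0.840000) = −0.75 · (-0.174353) = 0.1308.

0.1308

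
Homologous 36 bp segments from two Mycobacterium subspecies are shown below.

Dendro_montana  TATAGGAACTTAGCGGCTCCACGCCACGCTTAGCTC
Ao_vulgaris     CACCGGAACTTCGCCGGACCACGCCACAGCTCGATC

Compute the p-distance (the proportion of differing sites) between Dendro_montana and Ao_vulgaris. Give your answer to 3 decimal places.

0.333

The sequences differ at positions 1 (T/C), 3 (T/C), 4 (A/C), 12 (A/C), 15 (G/C), 17 (C/G), 18 (T/A), 28 (G/A), 29 (C/G), 30 (T/C), 32 (A/C), 34 (C/A).
There are 12 differences over 36 sites, so p = 12/36 = 0.333.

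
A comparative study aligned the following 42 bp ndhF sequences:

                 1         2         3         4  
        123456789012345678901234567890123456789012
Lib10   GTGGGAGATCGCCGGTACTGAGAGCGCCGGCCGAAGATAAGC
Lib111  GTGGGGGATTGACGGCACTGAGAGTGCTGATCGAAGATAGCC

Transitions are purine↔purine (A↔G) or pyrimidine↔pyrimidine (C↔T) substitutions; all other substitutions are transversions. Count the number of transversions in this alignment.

The sequences differ at positions 6 (A/G, transition), 10 (C/T, transition), 12 (C/A, transversion), 16 (T/C, transition), 25 (C/T, transition), 28 (C/T, transition), 30 (G/A, transition), 31 (C/T, transition), 40 (A/G, transition), 41 (G/C, transversion).
Of the 10 differences, 8 transitions and 2 transversions, so the answer is 2.

2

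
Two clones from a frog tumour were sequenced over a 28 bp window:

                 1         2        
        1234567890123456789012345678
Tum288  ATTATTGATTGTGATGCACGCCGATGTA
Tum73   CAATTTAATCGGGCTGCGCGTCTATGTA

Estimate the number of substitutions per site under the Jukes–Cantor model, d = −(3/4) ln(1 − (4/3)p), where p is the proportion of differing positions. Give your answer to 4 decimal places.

0.5565

The sequences differ at positions 1 (A/C), 2 (T/A), 3 (T/A), 4 (A/T), 7 (G/A), 10 (T/C), 12 (T/G), 14 (A/C), 18 (A/G), 21 (C/T), 23 (G/T).
p = 11/28 = 0.392857.
d = −0.75 · ln(1 − (4/3)·0.392857) = −0.75 · ln(0.476191) = −0.75 · (-0.741936) = 0.5565.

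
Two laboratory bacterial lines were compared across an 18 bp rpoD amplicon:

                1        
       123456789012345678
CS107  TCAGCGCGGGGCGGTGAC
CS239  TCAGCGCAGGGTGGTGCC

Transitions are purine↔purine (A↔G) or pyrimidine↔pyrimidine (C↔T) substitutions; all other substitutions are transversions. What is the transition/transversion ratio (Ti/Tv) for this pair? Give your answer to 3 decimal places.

2.000

Mismatches occur at site 8 (G↔A, transition), site 12 (C↔T, transition), site 17 (A↔C, transversion).
Of the 3 differences, 2 transitions and 1 transversion, so Ti/Tv = 2/1 = 2.000.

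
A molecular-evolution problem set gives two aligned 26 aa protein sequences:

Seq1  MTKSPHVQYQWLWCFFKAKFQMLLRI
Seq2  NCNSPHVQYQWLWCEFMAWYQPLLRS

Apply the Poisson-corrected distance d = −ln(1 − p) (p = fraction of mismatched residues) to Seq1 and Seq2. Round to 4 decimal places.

Differing sites — 1:M/N; 2:T/C; 3:K/N; 15:F/E; 17:K/M; 19:K/W; 20:F/Y; 22:M/P; 26:I/S.
p = 9/26 = 0.346154.
d = −ln(1 − 0.346154) = −ln(0.653846) = 0.4249.

0.4249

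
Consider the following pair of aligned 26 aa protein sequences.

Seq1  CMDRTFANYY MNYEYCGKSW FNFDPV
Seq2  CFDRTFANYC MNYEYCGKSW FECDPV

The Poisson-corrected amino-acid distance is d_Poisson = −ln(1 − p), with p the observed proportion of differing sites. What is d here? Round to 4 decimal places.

0.1671

The sequences differ at positions 2 (M/F), 10 (Y/C), 22 (N/E), 23 (F/C).
p = 4/26 = 0.153846.
d = −ln(1 − 0.153846) = −ln(0.846154) = 0.1671.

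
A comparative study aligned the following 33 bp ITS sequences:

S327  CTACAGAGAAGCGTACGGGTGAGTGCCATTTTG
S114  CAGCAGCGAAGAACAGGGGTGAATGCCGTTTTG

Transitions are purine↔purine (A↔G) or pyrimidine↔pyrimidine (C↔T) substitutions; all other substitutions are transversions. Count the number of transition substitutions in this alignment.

The sequences differ at positions 2 (T/A, transversion), 3 (A/G, transition), 7 (A/C, transversion), 12 (C/A, transversion), 13 (G/A, transition), 14 (T/C, transition), 16 (C/G, transversion), 23 (G/A, transition), 28 (A/G, transition).
Of the 9 differences, 5 transitions and 4 transversions, so the answer is 5.

5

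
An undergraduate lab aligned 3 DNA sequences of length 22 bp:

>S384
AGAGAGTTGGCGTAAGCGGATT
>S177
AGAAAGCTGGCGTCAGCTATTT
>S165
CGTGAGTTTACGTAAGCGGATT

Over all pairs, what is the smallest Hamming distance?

4

Pairwise Hamming distances:
  S384 vs S177: 6
  S384 vs S165: 4
  S177 vs S165: 10
The smallest is 4, between S384 and S165.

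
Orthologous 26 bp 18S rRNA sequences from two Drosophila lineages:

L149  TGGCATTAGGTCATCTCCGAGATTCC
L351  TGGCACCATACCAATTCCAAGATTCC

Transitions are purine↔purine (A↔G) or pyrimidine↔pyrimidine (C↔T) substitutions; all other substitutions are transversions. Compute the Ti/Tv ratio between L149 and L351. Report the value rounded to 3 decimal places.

3.000

Differing sites — 6:T/C (Ti); 7:T/C (Ti); 9:G/T (Tv); 10:G/A (Ti); 11:T/C (Ti); 14:T/A (Tv); 15:C/T (Ti); 19:G/A (Ti).
Of the 8 differences, 6 transitions and 2 transversions, so Ti/Tv = 6/2 = 3.000.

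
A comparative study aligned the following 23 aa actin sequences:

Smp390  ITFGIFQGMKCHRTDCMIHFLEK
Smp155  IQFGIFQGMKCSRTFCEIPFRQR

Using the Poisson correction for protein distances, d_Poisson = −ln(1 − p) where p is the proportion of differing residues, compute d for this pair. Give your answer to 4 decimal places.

0.4274

Mismatches occur at site 2 (T→Q), site 12 (H→S), site 15 (D→F), site 17 (M→E), site 19 (H→P), site 21 (L→R), site 22 (E→Q), site 23 (K→R).
p = 8/23 = 0.347826.
d = −ln(1 − 0.347826) = −ln(0.652174) = 0.4274.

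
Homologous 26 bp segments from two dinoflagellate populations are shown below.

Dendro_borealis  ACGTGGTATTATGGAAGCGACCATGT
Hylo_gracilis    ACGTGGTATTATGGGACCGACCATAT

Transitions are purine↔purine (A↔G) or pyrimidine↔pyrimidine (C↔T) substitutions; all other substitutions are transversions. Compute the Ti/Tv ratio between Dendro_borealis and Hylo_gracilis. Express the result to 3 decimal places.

The sequences differ at positions 15 (A/G, transition), 17 (G/C, transversion), 25 (G/A, transition).
Of the 3 differences, 2 transitions and 1 transversion, so Ti/Tv = 2/1 = 2.000.

2.000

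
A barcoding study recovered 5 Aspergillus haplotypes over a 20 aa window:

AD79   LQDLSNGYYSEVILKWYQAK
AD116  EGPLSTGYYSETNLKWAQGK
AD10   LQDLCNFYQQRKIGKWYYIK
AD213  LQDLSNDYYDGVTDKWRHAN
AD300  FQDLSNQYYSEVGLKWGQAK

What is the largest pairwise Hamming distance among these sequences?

15

Pairwise Hamming distances:
  AD79 vs AD116: 8
  AD79 vs AD10: 9
  AD79 vs AD213: 8
  AD79 vs AD300: 4
  AD116 vs AD10: 15
  AD116 vs AD213: 14
  AD116 vs AD300: 9
  AD10 vs AD213: 12
  AD10 vs AD300: 12
  AD213 vs AD300: 9
The largest is 15, between AD116 and AD10.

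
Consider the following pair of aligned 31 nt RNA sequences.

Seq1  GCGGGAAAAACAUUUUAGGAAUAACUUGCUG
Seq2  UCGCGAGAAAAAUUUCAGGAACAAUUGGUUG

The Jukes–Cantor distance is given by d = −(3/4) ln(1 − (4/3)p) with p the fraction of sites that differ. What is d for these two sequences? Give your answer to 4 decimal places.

The sequences differ at positions 1 (G/U), 4 (G/C), 7 (A/G), 11 (C/A), 16 (U/C), 22 (U/C), 25 (C/U), 27 (U/G), 29 (C/U).
p = 9/31 = 0.290323.
d = −0.75 · ln(1 − (4/3)·0.290323) = −0.75 · ln(0.612903) = −0.75 · (-0.489549) = 0.3672.

0.3672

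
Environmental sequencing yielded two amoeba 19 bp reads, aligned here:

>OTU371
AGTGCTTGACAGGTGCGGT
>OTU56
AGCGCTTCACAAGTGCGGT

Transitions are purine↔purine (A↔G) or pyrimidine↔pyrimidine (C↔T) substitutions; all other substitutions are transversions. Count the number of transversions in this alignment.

Differing sites — 3:T/C (Ti); 8:G/C (Tv); 12:G/A (Ti).
Of the 3 differences, 2 transitions and 1 transversion, so the answer is 1.

1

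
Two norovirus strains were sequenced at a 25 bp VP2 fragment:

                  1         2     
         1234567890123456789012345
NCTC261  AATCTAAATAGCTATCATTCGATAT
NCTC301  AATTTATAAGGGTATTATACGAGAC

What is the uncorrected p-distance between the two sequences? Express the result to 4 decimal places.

0.3600

The sequences differ at positions 4 (C/T), 7 (A/T), 9 (T/A), 10 (A/G), 12 (C/G), 16 (C/T), 19 (T/A), 23 (T/G), 25 (T/C).
There are 9 differences over 25 sites, so p = 9/25 = 0.3600.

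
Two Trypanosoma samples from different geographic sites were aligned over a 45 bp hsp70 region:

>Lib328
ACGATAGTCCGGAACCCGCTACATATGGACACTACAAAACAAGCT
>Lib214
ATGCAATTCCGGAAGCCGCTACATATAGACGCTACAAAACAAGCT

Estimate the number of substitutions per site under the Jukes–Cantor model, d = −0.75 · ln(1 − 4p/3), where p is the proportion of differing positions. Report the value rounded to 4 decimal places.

The sequences differ at positions 2 (C/T), 4 (A/C), 5 (T/A), 7 (G/T), 15 (C/G), 27 (G/A), 31 (A/G).
p = 7/45 = 0.155556.
d = −0.75 · ln(1 − (4/3)·0.155556) = −0.75 · ln(0.792592) = −0.75 · (-0.232447) = 0.1743.

0.1743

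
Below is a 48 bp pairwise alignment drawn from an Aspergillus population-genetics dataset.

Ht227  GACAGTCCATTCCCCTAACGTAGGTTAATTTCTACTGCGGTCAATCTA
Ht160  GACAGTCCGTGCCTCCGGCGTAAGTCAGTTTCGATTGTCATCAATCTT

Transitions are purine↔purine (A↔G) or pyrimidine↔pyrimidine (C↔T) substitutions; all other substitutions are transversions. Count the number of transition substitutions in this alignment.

Mismatches occur at site 9 (A→G, transition), site 11 (T→G, transversion), site 14 (C→T, transition), site 16 (T→C, transition), site 17 (A→G, transition), site 18 (A→G, transition), site 23 (G→A, transition), site 26 (T→C, transition), site 28 (A→G, transition), site 33 (T→G, transversion), site 35 (C→T, transition), site 38 (C→T, transition), site 39 (G→C, transversion), site 40 (G→A, transition), site 48 (A→T, transversion).
Of the 15 differences, 11 transitions and 4 transversions, so the answer is 11.

11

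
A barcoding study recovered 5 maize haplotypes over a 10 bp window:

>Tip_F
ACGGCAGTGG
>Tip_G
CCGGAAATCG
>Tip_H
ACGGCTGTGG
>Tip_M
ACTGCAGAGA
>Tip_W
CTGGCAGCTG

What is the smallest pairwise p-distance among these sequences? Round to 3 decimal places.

0.100

Pairwise Hamming distances:
  Tip_F vs Tip_G: 4
  Tip_F vs Tip_H: 1
  Tip_F vs Tip_M: 3
  Tip_F vs Tip_W: 4
  Tip_G vs Tip_H: 5
  Tip_G vs Tip_M: 7
  Tip_G vs Tip_W: 5
  Tip_H vs Tip_M: 4
  Tip_H vs Tip_W: 5
  Tip_M vs Tip_W: 6
The smallest is 1 mismatch, between Tip_F and Tip_H; p = 1/10 = 0.100.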